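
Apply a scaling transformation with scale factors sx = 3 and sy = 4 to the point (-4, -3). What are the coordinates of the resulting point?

Scaling matrix:
[[3, 0], [0, 4]]
Result: (-4 × 3, -3 × 4) = (-12, -12)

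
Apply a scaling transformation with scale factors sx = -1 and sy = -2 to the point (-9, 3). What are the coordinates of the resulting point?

Scaling matrix:
[[-1, 0], [0, -2]]
Result: (-9 × -1, 3 × -2) = (9, -6)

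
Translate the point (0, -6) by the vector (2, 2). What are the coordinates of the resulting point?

Translation by (2, 2) (homogeneous matrix [[1, 0, 2], [0, 1, 2], [0, 0, 1]]):
x' = 0 + 2 = 2
y' = -6 + 2 = -4
Result: (2, -4)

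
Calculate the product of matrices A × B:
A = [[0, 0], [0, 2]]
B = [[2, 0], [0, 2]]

Matrix multiplication:
C[0][0] = 0×2 + 0×0 = 0
C[0][1] = 0×0 + 0×2 = 0
C[1][0] = 0×2 + 2×0 = 0
C[1][1] = 0×0 + 2×2 = 4
Result: [[0, 0], [0, 4]]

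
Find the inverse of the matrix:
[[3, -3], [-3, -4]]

For [[a,b],[c,d]], inverse = (1/det)·[[d,-b],[-c,a]]
det = (3)(-4) - (-3)(-3) = -12 - 9 = -21
Inverse = (1/-21)·[[-4, 3], [3, 3]]
= [[4/21, -1/7], [-1/7, -1/7]]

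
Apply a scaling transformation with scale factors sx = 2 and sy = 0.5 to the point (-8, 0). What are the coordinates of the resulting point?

Scaling matrix:
[[2, 0], [0, 0.50]]
Result: (-8 × 2, 0 × 0.5) = (-16, 0)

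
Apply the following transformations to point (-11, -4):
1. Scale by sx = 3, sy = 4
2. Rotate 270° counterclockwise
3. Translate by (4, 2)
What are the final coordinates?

Step 1: Scale → (-33, -16)
Step 2: Rotate 270° → (-16, 33)
Step 3: Translate → (-12, 35)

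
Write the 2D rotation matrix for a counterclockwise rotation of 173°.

Rotation matrix formula: [[cos θ, -sin θ], [sin θ, cos θ]]
For θ = 173°:
cos(173°) = -0.9925
sin(173°) = 0.1219
Result: [[-0.9925, -0.1219], [0.1219, -0.9925]]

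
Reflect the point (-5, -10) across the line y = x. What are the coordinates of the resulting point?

Reflection across line y = x: (-5, -10) → (-10, -5)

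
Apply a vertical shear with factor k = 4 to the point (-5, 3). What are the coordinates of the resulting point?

Shear matrix for vertical shear with factor k = 4:
[[1, 0], [4, 1]]
Result: (-5, 3) → (-5, -17)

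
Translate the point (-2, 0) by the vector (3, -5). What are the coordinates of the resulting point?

Translation by (3, -5) (homogeneous matrix [[1, 0, 3], [0, 1, -5], [0, 0, 1]]):
x' = -2 + 3 = 1
y' = 0 + -5 = -5
Result: (1, -5)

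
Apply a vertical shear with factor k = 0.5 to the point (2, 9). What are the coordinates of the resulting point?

Shear matrix for vertical shear with factor k = 0.5:
[[1, 0], [0.50, 1]]
Result: (2, 9) → (2, 10)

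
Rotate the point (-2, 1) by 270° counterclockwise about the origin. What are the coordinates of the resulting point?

Rotation matrix for 270°: [[cos 270°, -sin 270°], [sin 270°, cos 270°]] = [[0, 1], [-1, 0]]
[[0, 1], [-1, 0]] × [-2, 1]ᵀ = [1, 2]ᵀ
Result: (1, 2)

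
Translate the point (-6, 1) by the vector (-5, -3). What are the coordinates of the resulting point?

Translation by (-5, -3) (homogeneous matrix [[1, 0, -5], [0, 1, -3], [0, 0, 1]]):
x' = -6 + -5 = -11
y' = 1 + -3 = -2
Result: (-11, -2)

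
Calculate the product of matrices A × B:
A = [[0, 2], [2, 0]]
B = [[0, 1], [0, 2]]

Matrix multiplication:
C[0][0] = 0×0 + 2×0 = 0
C[0][1] = 0×1 + 2×2 = 4
C[1][0] = 2×0 + 0×0 = 0
C[1][1] = 2×1 + 0×2 = 2
Result: [[0, 4], [0, 2]]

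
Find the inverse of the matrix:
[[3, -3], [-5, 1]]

For [[a,b],[c,d]], inverse = (1/det)·[[d,-b],[-c,a]]
det = (3)(1) - (-3)(-5) = 3 - 15 = -12
Inverse = (1/-12)·[[1, 3], [5, 3]]
= [[-1/12, -1/4], [-5/12, -1/4]]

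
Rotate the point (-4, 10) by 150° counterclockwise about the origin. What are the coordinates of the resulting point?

Rotation matrix for 150°: [[cos 150°, -sin 150°], [sin 150°, cos 150°]] ≈ [[-0.866025, -0.500000], [0.500000, -0.866025]]
[[-0.866025, -0.500000], [0.500000, -0.866025]] × [-4, 10]ᵀ ≈ [-1.5359, -10.6603]ᵀ
Result: (-1.5359, -10.6603)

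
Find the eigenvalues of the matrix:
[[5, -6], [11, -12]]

Characteristic equation: det(A - λI) = 0
λ² - (trace)λ + (det) = 0
trace = 5 + -12 = -7, det = (5)(-12) - (-6)(11) = 6
λ² - (-7)λ + (6) = 0
λ = (-7 ± √((-7)² - 4·(6))) / 2 = (-7 ± √25) / 2
Solving: λ = -6, -1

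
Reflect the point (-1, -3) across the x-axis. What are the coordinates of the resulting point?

Reflection across x-axis: (-1, -3) → (-1, 3)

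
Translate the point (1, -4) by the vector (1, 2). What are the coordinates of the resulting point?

Translation by (1, 2) (homogeneous matrix [[1, 0, 1], [0, 1, 2], [0, 0, 1]]):
x' = 1 + 1 = 2
y' = -4 + 2 = -2
Result: (2, -2)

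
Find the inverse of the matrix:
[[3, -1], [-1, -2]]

For [[a,b],[c,d]], inverse = (1/det)·[[d,-b],[-c,a]]
det = (3)(-2) - (-1)(-1) = -6 - 1 = -7
Inverse = (1/-7)·[[-2, 1], [1, 3]]
= [[2/7, -1/7], [-1/7, -3/7]]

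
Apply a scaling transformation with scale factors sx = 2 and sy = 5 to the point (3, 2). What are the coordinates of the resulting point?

Scaling matrix:
[[2, 0], [0, 5]]
Result: (3 × 2, 2 × 5) = (6, 10)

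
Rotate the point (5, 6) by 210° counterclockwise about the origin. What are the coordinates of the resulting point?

Rotation matrix for 210°: [[cos 210°, -sin 210°], [sin 210°, cos 210°]] ≈ [[-0.866025, 0.500000], [-0.500000, -0.866025]]
[[-0.866025, 0.500000], [-0.500000, -0.866025]] × [5, 6]ᵀ ≈ [-1.3301, -7.6962]ᵀ
Result: (-1.3301, -7.6962)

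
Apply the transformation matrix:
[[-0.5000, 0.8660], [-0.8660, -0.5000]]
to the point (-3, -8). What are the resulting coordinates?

Matrix multiplication:
[[-0.5000, 0.8660], [-0.8660, -0.5000]] × [-3, -8]ᵀ
= [(-0.5000)(-3) + (0.8660)(-8), (-0.8660)(-3) + (-0.5000)(-8)]ᵀ
= [-5.4280, 6.5980]ᵀ
Result: (-5.4280, 6.5980)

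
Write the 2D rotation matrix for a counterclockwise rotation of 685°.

Rotation matrix formula: [[cos θ, -sin θ], [sin θ, cos θ]]
For θ = 685°:
cos(685°) = 0.8192
sin(685°) = -0.5736
Result: [[0.8192, 0.5736], [-0.5736, 0.8192]]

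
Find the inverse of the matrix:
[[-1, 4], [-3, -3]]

For [[a,b],[c,d]], inverse = (1/det)·[[d,-b],[-c,a]]
det = (-1)(-3) - (4)(-3) = 3 - -12 = 15
Inverse = (1/15)·[[-3, -4], [3, -1]]
= [[-1/5, -4/15], [1/5, -1/15]]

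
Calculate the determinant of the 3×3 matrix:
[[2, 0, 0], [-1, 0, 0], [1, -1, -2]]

Expansion along first row:
det = 2·det([[0,0],[-1,-2]]) - 0·det([[-1,0],[1,-2]]) + 0·det([[-1,0],[1,-1]])
    = 2·(0·-2 - 0·-1) - 0·(-1·-2 - 0·1) + 0·(-1·-1 - 0·1)
    = 2·0 - 0·2 + 0·1
    = 0 + 0 + 0 = 0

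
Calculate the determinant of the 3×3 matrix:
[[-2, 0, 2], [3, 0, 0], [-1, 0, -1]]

Expansion along first row:
det = -2·det([[0,0],[0,-1]]) - 0·det([[3,0],[-1,-1]]) + 2·det([[3,0],[-1,0]])
    = -2·(0·-1 - 0·0) - 0·(3·-1 - 0·-1) + 2·(3·0 - 0·-1)
    = -2·0 - 0·-3 + 2·0
    = 0 + 0 + 0 = 0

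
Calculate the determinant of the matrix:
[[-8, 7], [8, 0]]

For a 2×2 matrix [[a, b], [c, d]], det = ad - bc
det = (-8)(0) - (7)(8) = 0 - 56 = -56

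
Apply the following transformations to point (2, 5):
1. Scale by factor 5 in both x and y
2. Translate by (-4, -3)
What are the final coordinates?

Step 1: Scale (2, 5) by 5 → (10, 25)
Step 2: Translate by (-4, -3) → (6, 22)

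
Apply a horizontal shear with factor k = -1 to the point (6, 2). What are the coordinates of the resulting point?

Shear matrix for horizontal shear with factor k = -1:
[[1, -1], [0, 1]]
Result: (6, 2) → (4, 2)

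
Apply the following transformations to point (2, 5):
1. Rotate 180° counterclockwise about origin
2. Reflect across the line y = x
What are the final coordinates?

Step 1: Rotate 180° → (-2, -5)
Step 2: Reflect across line y = x → (-5, -2)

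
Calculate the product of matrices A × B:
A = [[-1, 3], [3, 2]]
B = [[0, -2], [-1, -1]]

Matrix multiplication:
C[0][0] = -1×0 + 3×-1 = -3
C[0][1] = -1×-2 + 3×-1 = -1
C[1][0] = 3×0 + 2×-1 = -2
C[1][1] = 3×-2 + 2×-1 = -8
Result: [[-3, -1], [-2, -8]]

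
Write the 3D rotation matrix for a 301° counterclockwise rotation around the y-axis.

Rotation matrix for counterclockwise 301° around y-axis:
cos(301°) = 0.5150, sin(301°) = -0.8572
Result: [[0.5150, 0, -0.8572], [0, 1, 0], [0.8572, 0, 0.5150]]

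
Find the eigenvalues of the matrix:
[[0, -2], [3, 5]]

Characteristic equation: det(A - λI) = 0
λ² - (trace)λ + (det) = 0
trace = 0 + 5 = 5, det = (0)(5) - (-2)(3) = 6
λ² - (5)λ + (6) = 0
λ = (5 ± √((5)² - 4·(6))) / 2 = (5 ± √1) / 2
Solving: λ = 2, 3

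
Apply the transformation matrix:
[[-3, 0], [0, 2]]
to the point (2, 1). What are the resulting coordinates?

Matrix multiplication:
[[-3, 0], [0, 2]] × [2, 1]ᵀ
= [(-3)(2) + (0)(1), (0)(2) + (2)(1)]ᵀ
= [-6, 2]ᵀ
Result: (-6, 2)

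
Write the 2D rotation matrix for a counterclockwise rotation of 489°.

Rotation matrix formula: [[cos θ, -sin θ], [sin θ, cos θ]]
For θ = 489°:
cos(489°) = -0.6293
sin(489°) = 0.7771
Result: [[-0.6293, -0.7771], [0.7771, -0.6293]]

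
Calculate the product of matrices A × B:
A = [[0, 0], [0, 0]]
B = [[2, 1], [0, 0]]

Matrix multiplication:
C[0][0] = 0×2 + 0×0 = 0
C[0][1] = 0×1 + 0×0 = 0
C[1][0] = 0×2 + 0×0 = 0
C[1][1] = 0×1 + 0×0 = 0
Result: [[0, 0], [0, 0]]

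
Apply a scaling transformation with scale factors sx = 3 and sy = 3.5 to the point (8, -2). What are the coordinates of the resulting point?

Scaling matrix:
[[3, 0], [0, 3.50]]
Result: (8 × 3, -2 × 3.5) = (24, -7)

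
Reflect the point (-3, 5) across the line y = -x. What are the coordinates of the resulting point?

Reflection across line y = -x: (-3, 5) → (-5, 3)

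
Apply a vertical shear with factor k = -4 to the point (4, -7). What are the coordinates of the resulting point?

Shear matrix for vertical shear with factor k = -4:
[[1, 0], [-4, 1]]
Result: (4, -7) → (4, -23)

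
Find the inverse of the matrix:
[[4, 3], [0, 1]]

For [[a,b],[c,d]], inverse = (1/det)·[[d,-b],[-c,a]]
det = (4)(1) - (3)(0) = 4 - 0 = 4
Inverse = (1/4)·[[1, -3], [0, 4]]
= [[1/4, -3/4], [0, 1]]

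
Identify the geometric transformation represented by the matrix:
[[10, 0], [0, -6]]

This matrix represents: non-uniform scaling by sx = 10, sy = -6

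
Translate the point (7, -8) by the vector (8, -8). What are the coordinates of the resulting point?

Translation by (8, -8) (homogeneous matrix [[1, 0, 8], [0, 1, -8], [0, 0, 1]]):
x' = 7 + 8 = 15
y' = -8 + -8 = -16
Result: (15, -16)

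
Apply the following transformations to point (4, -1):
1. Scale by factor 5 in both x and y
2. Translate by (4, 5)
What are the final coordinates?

Step 1: Scale (4, -1) by 5 → (20, -5)
Step 2: Translate by (4, 5) → (24, 0)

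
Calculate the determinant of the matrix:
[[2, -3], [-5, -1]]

For a 2×2 matrix [[a, b], [c, d]], det = ad - bc
det = (2)(-1) - (-3)(-5) = -2 - 15 = -17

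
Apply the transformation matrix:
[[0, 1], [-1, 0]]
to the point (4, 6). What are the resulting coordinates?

Matrix multiplication:
[[0, 1], [-1, 0]] × [4, 6]ᵀ
= [(0)(4) + (1)(6), (-1)(4) + (0)(6)]ᵀ
= [6, -4]ᵀ
Result: (6, -4)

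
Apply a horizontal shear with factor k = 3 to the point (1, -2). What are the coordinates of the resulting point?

Shear matrix for horizontal shear with factor k = 3:
[[1, 3], [0, 1]]
Result: (1, -2) → (-5, -2)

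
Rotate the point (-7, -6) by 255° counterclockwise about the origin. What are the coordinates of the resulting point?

Rotation matrix for 255°: [[cos 255°, -sin 255°], [sin 255°, cos 255°]] ≈ [[-0.258819, 0.965926], [-0.965926, -0.258819]]
[[-0.258819, 0.965926], [-0.965926, -0.258819]] × [-7, -6]ᵀ ≈ [-3.9838, 8.3144]ᵀ
Result: (-3.9838, 8.3144)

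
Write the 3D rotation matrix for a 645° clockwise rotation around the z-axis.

Rotation matrix for clockwise 645° around z-axis:
A clockwise rotation by 645° is a counterclockwise rotation by -645°.
cos(-645°) = 0.2588, sin(-645°) = 0.9659
Result: [[0.2588, -0.9659, 0], [0.9659, 0.2588, 0], [0, 0, 1]]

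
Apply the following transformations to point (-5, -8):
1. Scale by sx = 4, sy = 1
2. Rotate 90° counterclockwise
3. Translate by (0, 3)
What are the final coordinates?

Step 1: Scale → (-20, -8)
Step 2: Rotate 90° → (8, -20)
Step 3: Translate → (8, -17)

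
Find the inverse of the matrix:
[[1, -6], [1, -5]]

For [[a,b],[c,d]], inverse = (1/det)·[[d,-b],[-c,a]]
det = (1)(-5) - (-6)(1) = -5 - -6 = 1
Inverse = [[-5, 6], [-1, 1]]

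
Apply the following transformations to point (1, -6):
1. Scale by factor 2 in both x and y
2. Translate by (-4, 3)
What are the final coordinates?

Step 1: Scale (1, -6) by 2 → (2, -12)
Step 2: Translate by (-4, 3) → (-2, -9)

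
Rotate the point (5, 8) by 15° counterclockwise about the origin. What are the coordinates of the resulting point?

Rotation matrix for 15°: [[cos 15°, -sin 15°], [sin 15°, cos 15°]] ≈ [[0.965926, -0.258819], [0.258819, 0.965926]]
[[0.965926, -0.258819], [0.258819, 0.965926]] × [5, 8]ᵀ ≈ [2.7591, 9.0215]ᵀ
Result: (2.7591, 9.0215)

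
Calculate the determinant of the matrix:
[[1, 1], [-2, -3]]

For a 2×2 matrix [[a, b], [c, d]], det = ad - bc
det = (1)(-3) - (1)(-2) = -3 - -2 = -1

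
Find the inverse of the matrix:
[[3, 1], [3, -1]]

For [[a,b],[c,d]], inverse = (1/det)·[[d,-b],[-c,a]]
det = (3)(-1) - (1)(3) = -3 - 3 = -6
Inverse = (1/-6)·[[-1, -1], [-3, 3]]
= [[1/6, 1/6], [1/2, -1/2]]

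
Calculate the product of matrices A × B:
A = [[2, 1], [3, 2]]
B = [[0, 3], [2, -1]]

Matrix multiplication:
C[0][0] = 2×0 + 1×2 = 2
C[0][1] = 2×3 + 1×-1 = 5
C[1][0] = 3×0 + 2×2 = 4
C[1][1] = 3×3 + 2×-1 = 7
Result: [[2, 5], [4, 7]]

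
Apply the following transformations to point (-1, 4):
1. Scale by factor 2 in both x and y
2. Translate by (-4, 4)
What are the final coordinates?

Step 1: Scale (-1, 4) by 2 → (-2, 8)
Step 2: Translate by (-4, 4) → (-6, 12)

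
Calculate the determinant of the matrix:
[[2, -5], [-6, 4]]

For a 2×2 matrix [[a, b], [c, d]], det = ad - bc
det = (2)(4) - (-5)(-6) = 8 - 30 = -22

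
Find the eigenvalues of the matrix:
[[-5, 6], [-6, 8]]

Characteristic equation: det(A - λI) = 0
λ² - (trace)λ + (det) = 0
trace = -5 + 8 = 3, det = (-5)(8) - (6)(-6) = -4
λ² - (3)λ + (-4) = 0
λ = (3 ± √((3)² - 4·(-4))) / 2 = (3 ± √25) / 2
Solving: λ = -1, 4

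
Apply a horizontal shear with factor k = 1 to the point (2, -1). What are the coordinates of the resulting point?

Shear matrix for horizontal shear with factor k = 1:
[[1, 1], [0, 1]]
Result: (2, -1) → (1, -1)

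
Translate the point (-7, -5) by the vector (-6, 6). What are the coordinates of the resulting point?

Translation by (-6, 6) (homogeneous matrix [[1, 0, -6], [0, 1, 6], [0, 0, 1]]):
x' = -7 + -6 = -13
y' = -5 + 6 = 1
Result: (-13, 1)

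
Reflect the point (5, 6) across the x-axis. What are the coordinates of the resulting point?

Reflection across x-axis: (5, 6) → (5, -6)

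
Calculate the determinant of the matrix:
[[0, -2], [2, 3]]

For a 2×2 matrix [[a, b], [c, d]], det = ad - bc
det = (0)(3) - (-2)(2) = 0 - -4 = 4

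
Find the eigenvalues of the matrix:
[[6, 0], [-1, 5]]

Characteristic equation: det(A - λI) = 0
λ² - (trace)λ + (det) = 0
trace = 6 + 5 = 11, det = (6)(5) - (0)(-1) = 30
λ² - (11)λ + (30) = 0
λ = (11 ± √((11)² - 4·(30))) / 2 = (11 ± √1) / 2
Solving: λ = 5, 6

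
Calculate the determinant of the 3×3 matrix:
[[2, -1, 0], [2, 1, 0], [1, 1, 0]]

Expansion along first row:
det = 2·det([[1,0],[1,0]]) - -1·det([[2,0],[1,0]]) + 0·det([[2,1],[1,1]])
    = 2·(1·0 - 0·1) - -1·(2·0 - 0·1) + 0·(2·1 - 1·1)
    = 2·0 - -1·0 + 0·1
    = 0 + 0 + 0 = 0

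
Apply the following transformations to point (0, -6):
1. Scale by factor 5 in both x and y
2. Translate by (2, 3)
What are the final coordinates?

Step 1: Scale (0, -6) by 5 → (0, -30)
Step 2: Translate by (2, 3) → (2, -27)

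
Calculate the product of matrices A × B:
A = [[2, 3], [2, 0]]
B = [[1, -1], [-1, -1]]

Matrix multiplication:
C[0][0] = 2×1 + 3×-1 = -1
C[0][1] = 2×-1 + 3×-1 = -5
C[1][0] = 2×1 + 0×-1 = 2
C[1][1] = 2×-1 + 0×-1 = -2
Result: [[-1, -5], [2, -2]]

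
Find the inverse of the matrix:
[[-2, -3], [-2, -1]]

For [[a,b],[c,d]], inverse = (1/det)·[[d,-b],[-c,a]]
det = (-2)(-1) - (-3)(-2) = 2 - 6 = -4
Inverse = (1/-4)·[[-1, 3], [2, -2]]
= [[1/4, -3/4], [-1/2, 1/2]]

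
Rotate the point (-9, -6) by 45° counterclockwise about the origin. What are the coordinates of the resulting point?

Rotation matrix for 45°: [[cos 45°, -sin 45°], [sin 45°, cos 45°]] ≈ [[0.707107, -0.707107], [0.707107, 0.707107]]
[[0.707107, -0.707107], [0.707107, 0.707107]] × [-9, -6]ᵀ ≈ [-2.1213, -10.6066]ᵀ
Result: (-2.1213, -10.6066)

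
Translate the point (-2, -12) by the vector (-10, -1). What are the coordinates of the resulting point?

Translation by (-10, -1) (homogeneous matrix [[1, 0, -10], [0, 1, -1], [0, 0, 1]]):
x' = -2 + -10 = -12
y' = -12 + -1 = -13
Result: (-12, -13)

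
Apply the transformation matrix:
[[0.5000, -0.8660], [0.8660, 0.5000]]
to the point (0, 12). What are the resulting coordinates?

Matrix multiplication:
[[0.5000, -0.8660], [0.8660, 0.5000]] × [0, 12]ᵀ
= [(0.5000)(0) + (-0.8660)(12), (0.8660)(0) + (0.5000)(12)]ᵀ
= [-10.3920, 6]ᵀ
Result: (-10.3920, 6)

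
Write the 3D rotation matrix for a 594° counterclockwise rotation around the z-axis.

Rotation matrix for counterclockwise 594° around z-axis:
cos(594°) = -0.5878, sin(594°) = -0.8090
Result: [[-0.5878, 0.8090, 0], [-0.8090, -0.5878, 0], [0, 0, 1]]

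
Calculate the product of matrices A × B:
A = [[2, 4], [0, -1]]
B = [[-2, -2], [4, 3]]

Matrix multiplication:
C[0][0] = 2×-2 + 4×4 = 12
C[0][1] = 2×-2 + 4×3 = 8
C[1][0] = 0×-2 + -1×4 = -4
C[1][1] = 0×-2 + -1×3 = -3
Result: [[12, 8], [-4, -3]]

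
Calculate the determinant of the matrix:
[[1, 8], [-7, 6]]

For a 2×2 matrix [[a, b], [c, d]], det = ad - bc
det = (1)(6) - (8)(-7) = 6 - -56 = 62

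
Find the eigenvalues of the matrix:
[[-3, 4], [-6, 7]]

Characteristic equation: det(A - λI) = 0
λ² - (trace)λ + (det) = 0
trace = -3 + 7 = 4, det = (-3)(7) - (4)(-6) = 3
λ² - (4)λ + (3) = 0
λ = (4 ± √((4)² - 4·(3))) / 2 = (4 ± √4) / 2
Solving: λ = 1, 3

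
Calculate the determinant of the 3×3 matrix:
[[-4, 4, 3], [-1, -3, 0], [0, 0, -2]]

Expansion along first row:
det = -4·det([[-3,0],[0,-2]]) - 4·det([[-1,0],[0,-2]]) + 3·det([[-1,-3],[0,0]])
    = -4·(-3·-2 - 0·0) - 4·(-1·-2 - 0·0) + 3·(-1·0 - -3·0)
    = -4·6 - 4·2 + 3·0
    = -24 + -8 + 0 = -32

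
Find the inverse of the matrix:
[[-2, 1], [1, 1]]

For [[a,b],[c,d]], inverse = (1/det)·[[d,-b],[-c,a]]
det = (-2)(1) - (1)(1) = -2 - 1 = -3
Inverse = (1/-3)·[[1, -1], [-1, -2]]
= [[-1/3, 1/3], [1/3, 2/3]]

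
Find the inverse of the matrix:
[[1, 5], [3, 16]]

For [[a,b],[c,d]], inverse = (1/det)·[[d,-b],[-c,a]]
det = (1)(16) - (5)(3) = 16 - 15 = 1
Inverse = [[16, -5], [-3, 1]]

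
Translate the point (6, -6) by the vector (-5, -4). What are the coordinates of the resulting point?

Translation by (-5, -4) (homogeneous matrix [[1, 0, -5], [0, 1, -4], [0, 0, 1]]):
x' = 6 + -5 = 1
y' = -6 + -4 = -10
Result: (1, -10)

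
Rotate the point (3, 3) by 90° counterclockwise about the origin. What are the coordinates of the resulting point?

Rotation matrix for 90°: [[cos 90°, -sin 90°], [sin 90°, cos 90°]] = [[0, -1], [1, 0]]
[[0, -1], [1, 0]] × [3, 3]ᵀ = [-3, 3]ᵀ
Result: (-3, 3)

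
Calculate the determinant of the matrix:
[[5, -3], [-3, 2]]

For a 2×2 matrix [[a, b], [c, d]], det = ad - bc
det = (5)(2) - (-3)(-3) = 10 - 9 = 1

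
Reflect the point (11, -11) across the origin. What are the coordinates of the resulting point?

Reflection across origin: (11, -11) → (-11, 11)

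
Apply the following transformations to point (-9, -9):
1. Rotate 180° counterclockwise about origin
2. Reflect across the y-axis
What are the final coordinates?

Step 1: Rotate 180° → (9, 9)
Step 2: Reflect across y-axis → (-9, 9)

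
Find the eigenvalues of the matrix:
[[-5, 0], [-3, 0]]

Characteristic equation: det(A - λI) = 0
λ² - (trace)λ + (det) = 0
trace = -5 + 0 = -5, det = (-5)(0) - (0)(-3) = 0
λ² - (-5)λ + (0) = 0
λ = (-5 ± √((-5)² - 4·(0))) / 2 = (-5 ± √25) / 2
Solving: λ = -5, 0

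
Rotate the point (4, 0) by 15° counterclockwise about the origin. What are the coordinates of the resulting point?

Rotation matrix for 15°: [[cos 15°, -sin 15°], [sin 15°, cos 15°]] ≈ [[0.965926, -0.258819], [0.258819, 0.965926]]
[[0.965926, -0.258819], [0.258819, 0.965926]] × [4, 0]ᵀ ≈ [3.8637, 1.0353]ᵀ
Result: (3.8637, 1.0353)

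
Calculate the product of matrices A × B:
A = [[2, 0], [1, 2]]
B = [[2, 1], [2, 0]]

Matrix multiplication:
C[0][0] = 2×2 + 0×2 = 4
C[0][1] = 2×1 + 0×0 = 2
C[1][0] = 1×2 + 2×2 = 6
C[1][1] = 1×1 + 2×0 = 1
Result: [[4, 2], [6, 1]]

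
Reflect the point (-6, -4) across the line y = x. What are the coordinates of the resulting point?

Reflection across line y = x: (-6, -4) → (-4, -6)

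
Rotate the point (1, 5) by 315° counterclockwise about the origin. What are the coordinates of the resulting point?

Rotation matrix for 315°: [[cos 315°, -sin 315°], [sin 315°, cos 315°]] ≈ [[0.707107, 0.707107], [-0.707107, 0.707107]]
[[0.707107, 0.707107], [-0.707107, 0.707107]] × [1, 5]ᵀ ≈ [4.2426, 2.8284]ᵀ
Result: (4.2426, 2.8284)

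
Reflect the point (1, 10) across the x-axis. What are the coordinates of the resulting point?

Reflection across x-axis: (1, 10) → (1, -10)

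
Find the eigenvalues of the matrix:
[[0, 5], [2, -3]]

Characteristic equation: det(A - λI) = 0
λ² - (trace)λ + (det) = 0
trace = 0 + -3 = -3, det = (0)(-3) - (5)(2) = -10
λ² - (-3)λ + (-10) = 0
λ = (-3 ± √((-3)² - 4·(-10))) / 2 = (-3 ± √49) / 2
Solving: λ = -5, 2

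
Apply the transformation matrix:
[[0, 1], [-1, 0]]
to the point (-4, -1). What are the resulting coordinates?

Matrix multiplication:
[[0, 1], [-1, 0]] × [-4, -1]ᵀ
= [(0)(-4) + (1)(-1), (-1)(-4) + (0)(-1)]ᵀ
= [-1, 4]ᵀ
Result: (-1, 4)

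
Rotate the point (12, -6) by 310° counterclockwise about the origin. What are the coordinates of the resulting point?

Rotation matrix for 310°: [[cos 310°, -sin 310°], [sin 310°, cos 310°]] ≈ [[0.642788, 0.766044], [-0.766044, 0.642788]]
[[0.642788, 0.766044], [-0.766044, 0.642788]] × [12, -6]ᵀ ≈ [3.1172, -13.0493]ᵀ
Result: (3.1172, -13.0493)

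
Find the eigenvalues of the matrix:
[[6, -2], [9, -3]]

Characteristic equation: det(A - λI) = 0
λ² - (trace)λ + (det) = 0
trace = 6 + -3 = 3, det = (6)(-3) - (-2)(9) = 0
λ² - (3)λ + (0) = 0
λ = (3 ± √((3)² - 4·(0))) / 2 = (3 ± √9) / 2
Solving: λ = 0, 3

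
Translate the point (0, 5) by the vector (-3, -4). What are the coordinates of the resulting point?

Translation by (-3, -4) (homogeneous matrix [[1, 0, -3], [0, 1, -4], [0, 0, 1]]):
x' = 0 + -3 = -3
y' = 5 + -4 = 1
Result: (-3, 1)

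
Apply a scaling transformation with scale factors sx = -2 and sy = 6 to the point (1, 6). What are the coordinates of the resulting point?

Scaling matrix:
[[-2, 0], [0, 6]]
Result: (1 × -2, 6 × 6) = (-2, 36)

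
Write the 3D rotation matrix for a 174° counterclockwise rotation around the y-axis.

Rotation matrix for counterclockwise 174° around y-axis:
cos(174°) = -0.9945, sin(174°) = 0.1045
Result: [[-0.9945, 0, 0.1045], [0, 1, 0], [-0.1045, 0, -0.9945]]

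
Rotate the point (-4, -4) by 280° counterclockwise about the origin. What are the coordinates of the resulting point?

Rotation matrix for 280°: [[cos 280°, -sin 280°], [sin 280°, cos 280°]] ≈ [[0.173648, 0.984808], [-0.984808, 0.173648]]
[[0.173648, 0.984808], [-0.984808, 0.173648]] × [-4, -4]ᵀ ≈ [-4.6338, 3.2446]ᵀ
Result: (-4.6338, 3.2446)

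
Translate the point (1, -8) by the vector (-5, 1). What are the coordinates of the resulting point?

Translation by (-5, 1) (homogeneous matrix [[1, 0, -5], [0, 1, 1], [0, 0, 1]]):
x' = 1 + -5 = -4
y' = -8 + 1 = -7
Result: (-4, -7)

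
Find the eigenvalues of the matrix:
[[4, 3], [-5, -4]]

Characteristic equation: det(A - λI) = 0
λ² - (trace)λ + (det) = 0
trace = 4 + -4 = 0, det = (4)(-4) - (3)(-5) = -1
λ² - (0)λ + (-1) = 0
λ = (0 ± √((0)² - 4·(-1))) / 2 = (0 ± √4) / 2
Solving: λ = -1, 1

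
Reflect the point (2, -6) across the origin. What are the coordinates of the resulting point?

Reflection across origin: (2, -6) → (-2, 6)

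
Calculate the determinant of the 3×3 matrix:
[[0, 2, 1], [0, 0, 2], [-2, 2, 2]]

Expansion along first row:
det = 0·det([[0,2],[2,2]]) - 2·det([[0,2],[-2,2]]) + 1·det([[0,0],[-2,2]])
    = 0·(0·2 - 2·2) - 2·(0·2 - 2·-2) + 1·(0·2 - 0·-2)
    = 0·-4 - 2·4 + 1·0
    = 0 + -8 + 0 = -8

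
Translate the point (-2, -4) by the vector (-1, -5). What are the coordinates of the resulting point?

Translation by (-1, -5) (homogeneous matrix [[1, 0, -1], [0, 1, -5], [0, 0, 1]]):
x' = -2 + -1 = -3
y' = -4 + -5 = -9
Result: (-3, -9)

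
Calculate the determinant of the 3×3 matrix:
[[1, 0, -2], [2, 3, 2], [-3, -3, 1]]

Expansion along first row:
det = 1·det([[3,2],[-3,1]]) - 0·det([[2,2],[-3,1]]) + -2·det([[2,3],[-3,-3]])
    = 1·(3·1 - 2·-3) - 0·(2·1 - 2·-3) + -2·(2·-3 - 3·-3)
    = 1·9 - 0·8 + -2·3
    = 9 + 0 + -6 = 3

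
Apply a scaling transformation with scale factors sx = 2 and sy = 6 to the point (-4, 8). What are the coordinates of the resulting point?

Scaling matrix:
[[2, 0], [0, 6]]
Result: (-4 × 2, 8 × 6) = (-8, 48)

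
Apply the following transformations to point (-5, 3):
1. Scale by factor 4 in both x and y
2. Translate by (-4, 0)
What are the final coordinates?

Step 1: Scale (-5, 3) by 4 → (-20, 12)
Step 2: Translate by (-4, 0) → (-24, 12)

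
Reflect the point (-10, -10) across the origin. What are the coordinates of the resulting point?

Reflection across origin: (-10, -10) → (10, 10)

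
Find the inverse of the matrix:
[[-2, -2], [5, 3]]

For [[a,b],[c,d]], inverse = (1/det)·[[d,-b],[-c,a]]
det = (-2)(3) - (-2)(5) = -6 - -10 = 4
Inverse = (1/4)·[[3, 2], [-5, -2]]
= [[3/4, 1/2], [-5/4, -1/2]]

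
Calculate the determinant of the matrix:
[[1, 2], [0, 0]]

For a 2×2 matrix [[a, b], [c, d]], det = ad - bc
det = (1)(0) - (2)(0) = 0 - 0 = 0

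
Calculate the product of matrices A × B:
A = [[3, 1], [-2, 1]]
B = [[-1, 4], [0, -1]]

Matrix multiplication:
C[0][0] = 3×-1 + 1×0 = -3
C[0][1] = 3×4 + 1×-1 = 11
C[1][0] = -2×-1 + 1×0 = 2
C[1][1] = -2×4 + 1×-1 = -9
Result: [[-3, 11], [2, -9]]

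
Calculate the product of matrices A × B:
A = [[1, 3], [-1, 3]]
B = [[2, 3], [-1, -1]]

Matrix multiplication:
C[0][0] = 1×2 + 3×-1 = -1
C[0][1] = 1×3 + 3×-1 = 0
C[1][0] = -1×2 + 3×-1 = -5
C[1][1] = -1×3 + 3×-1 = -6
Result: [[-1, 0], [-5, -6]]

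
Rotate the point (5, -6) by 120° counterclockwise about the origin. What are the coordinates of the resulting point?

Rotation matrix for 120°: [[cos 120°, -sin 120°], [sin 120°, cos 120°]] ≈ [[-0.500000, -0.866025], [0.866025, -0.500000]]
[[-0.500000, -0.866025], [0.866025, -0.500000]] × [5, -6]ᵀ ≈ [2.6962, 7.3301]ᵀ
Result: (2.6962, 7.3301)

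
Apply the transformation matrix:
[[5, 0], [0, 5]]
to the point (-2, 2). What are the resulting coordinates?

Matrix multiplication:
[[5, 0], [0, 5]] × [-2, 2]ᵀ
= [(5)(-2) + (0)(2), (0)(-2) + (5)(2)]ᵀ
= [-10, 10]ᵀ
Result: (-10, 10)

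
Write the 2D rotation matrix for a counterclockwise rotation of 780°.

Rotation matrix formula: [[cos θ, -sin θ], [sin θ, cos θ]]
For θ = 780°:
cos(780°) = 1/2
sin(780°) = √3/2
Result: [[1/2, -√3/2], [√3/2, 1/2]]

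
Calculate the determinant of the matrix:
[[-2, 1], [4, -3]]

For a 2×2 matrix [[a, b], [c, d]], det = ad - bc
det = (-2)(-3) - (1)(4) = 6 - 4 = 2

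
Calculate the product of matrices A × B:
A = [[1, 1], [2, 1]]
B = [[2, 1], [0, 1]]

Matrix multiplication:
C[0][0] = 1×2 + 1×0 = 2
C[0][1] = 1×1 + 1×1 = 2
C[1][0] = 2×2 + 1×0 = 4
C[1][1] = 2×1 + 1×1 = 3
Result: [[2, 2], [4, 3]]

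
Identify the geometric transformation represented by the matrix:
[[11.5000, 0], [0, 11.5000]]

This matrix represents: uniform scaling by factor 11.5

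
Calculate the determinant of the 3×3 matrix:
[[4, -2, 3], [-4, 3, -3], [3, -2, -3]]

Expansion along first row:
det = 4·det([[3,-3],[-2,-3]]) - -2·det([[-4,-3],[3,-3]]) + 3·det([[-4,3],[3,-2]])
    = 4·(3·-3 - -3·-2) - -2·(-4·-3 - -3·3) + 3·(-4·-2 - 3·3)
    = 4·-15 - -2·21 + 3·-1
    = -60 + 42 + -3 = -21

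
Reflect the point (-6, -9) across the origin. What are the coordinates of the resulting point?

Reflection across origin: (-6, -9) → (6, 9)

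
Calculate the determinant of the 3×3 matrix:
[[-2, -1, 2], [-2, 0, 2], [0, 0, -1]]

Expansion along first row:
det = -2·det([[0,2],[0,-1]]) - -1·det([[-2,2],[0,-1]]) + 2·det([[-2,0],[0,0]])
    = -2·(0·-1 - 2·0) - -1·(-2·-1 - 2·0) + 2·(-2·0 - 0·0)
    = -2·0 - -1·2 + 2·0
    = 0 + 2 + 0 = 2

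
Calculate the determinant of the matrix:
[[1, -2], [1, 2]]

For a 2×2 matrix [[a, b], [c, d]], det = ad - bc
det = (1)(2) - (-2)(1) = 2 - -2 = 4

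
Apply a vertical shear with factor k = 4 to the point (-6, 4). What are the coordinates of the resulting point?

Shear matrix for vertical shear with factor k = 4:
[[1, 0], [4, 1]]
Result: (-6, 4) → (-6, -20)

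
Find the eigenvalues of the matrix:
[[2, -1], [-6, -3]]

Characteristic equation: det(A - λI) = 0
λ² - (trace)λ + (det) = 0
trace = 2 + -3 = -1, det = (2)(-3) - (-1)(-6) = -12
λ² - (-1)λ + (-12) = 0
λ = (-1 ± √((-1)² - 4·(-12))) / 2 = (-1 ± √49) / 2
Solving: λ = -4, 3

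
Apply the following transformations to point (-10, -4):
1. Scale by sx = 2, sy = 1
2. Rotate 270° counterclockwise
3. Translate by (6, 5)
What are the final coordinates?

Step 1: Scale → (-20, -4)
Step 2: Rotate 270° → (-4, 20)
Step 3: Translate → (2, 25)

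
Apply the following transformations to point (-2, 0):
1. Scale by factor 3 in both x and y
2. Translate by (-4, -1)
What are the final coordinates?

Step 1: Scale (-2, 0) by 3 → (-6, 0)
Step 2: Translate by (-4, -1) → (-10, -1)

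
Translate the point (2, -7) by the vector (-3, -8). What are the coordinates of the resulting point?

Translation by (-3, -8) (homogeneous matrix [[1, 0, -3], [0, 1, -8], [0, 0, 1]]):
x' = 2 + -3 = -1
y' = -7 + -8 = -15
Result: (-1, -15)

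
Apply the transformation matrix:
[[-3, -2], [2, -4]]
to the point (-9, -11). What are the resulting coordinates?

Matrix multiplication:
[[-3, -2], [2, -4]] × [-9, -11]ᵀ
= [(-3)(-9) + (-2)(-11), (2)(-9) + (-4)(-11)]ᵀ
= [49, 26]ᵀ
Result: (49, 26)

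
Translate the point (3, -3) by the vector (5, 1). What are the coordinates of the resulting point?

Translation by (5, 1) (homogeneous matrix [[1, 0, 5], [0, 1, 1], [0, 0, 1]]):
x' = 3 + 5 = 8
y' = -3 + 1 = -2
Result: (8, -2)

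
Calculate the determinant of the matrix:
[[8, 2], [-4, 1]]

For a 2×2 matrix [[a, b], [c, d]], det = ad - bc
det = (8)(1) - (2)(-4) = 8 - -8 = 16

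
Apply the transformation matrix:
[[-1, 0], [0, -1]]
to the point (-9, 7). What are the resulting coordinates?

Matrix multiplication:
[[-1, 0], [0, -1]] × [-9, 7]ᵀ
= [(-1)(-9) + (0)(7), (0)(-9) + (-1)(7)]ᵀ
= [9, -7]ᵀ
Result: (9, -7)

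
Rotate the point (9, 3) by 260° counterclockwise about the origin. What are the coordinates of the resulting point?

Rotation matrix for 260°: [[cos 260°, -sin 260°], [sin 260°, cos 260°]] ≈ [[-0.173648, 0.984808], [-0.984808, -0.173648]]
[[-0.173648, 0.984808], [-0.984808, -0.173648]] × [9, 3]ᵀ ≈ [1.3916, -9.3842]ᵀ
Result: (1.3916, -9.3842)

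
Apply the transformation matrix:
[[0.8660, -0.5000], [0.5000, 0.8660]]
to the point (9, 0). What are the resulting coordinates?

Matrix multiplication:
[[0.8660, -0.5000], [0.5000, 0.8660]] × [9, 0]ᵀ
= [(0.8660)(9) + (-0.5000)(0), (0.5000)(9) + (0.8660)(0)]ᵀ
= [7.7940, 4.5000]ᵀ
Result: (7.7940, 4.5000)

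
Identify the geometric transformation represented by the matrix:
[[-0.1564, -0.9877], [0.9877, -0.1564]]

This matrix represents: rotation by 99° counterclockwise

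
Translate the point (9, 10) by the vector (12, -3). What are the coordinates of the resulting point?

Translation by (12, -3) (homogeneous matrix [[1, 0, 12], [0, 1, -3], [0, 0, 1]]):
x' = 9 + 12 = 21
y' = 10 + -3 = 7
Result: (21, 7)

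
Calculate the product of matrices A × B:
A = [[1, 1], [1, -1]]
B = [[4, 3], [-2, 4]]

Matrix multiplication:
C[0][0] = 1×4 + 1×-2 = 2
C[0][1] = 1×3 + 1×4 = 7
C[1][0] = 1×4 + -1×-2 = 6
C[1][1] = 1×3 + -1×4 = -1
Result: [[2, 7], [6, -1]]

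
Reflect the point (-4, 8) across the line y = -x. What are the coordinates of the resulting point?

Reflection across line y = -x: (-4, 8) → (-8, 4)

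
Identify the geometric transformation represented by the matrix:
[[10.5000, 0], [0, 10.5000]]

This matrix represents: uniform scaling by factor 10.5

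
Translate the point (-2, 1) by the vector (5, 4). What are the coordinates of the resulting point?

Translation by (5, 4) (homogeneous matrix [[1, 0, 5], [0, 1, 4], [0, 0, 1]]):
x' = -2 + 5 = 3
y' = 1 + 4 = 5
Result: (3, 5)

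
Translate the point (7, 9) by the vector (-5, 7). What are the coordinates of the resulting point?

Translation by (-5, 7) (homogeneous matrix [[1, 0, -5], [0, 1, 7], [0, 0, 1]]):
x' = 7 + -5 = 2
y' = 9 + 7 = 16
Result: (2, 16)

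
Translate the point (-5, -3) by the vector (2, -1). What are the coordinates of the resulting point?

Translation by (2, -1) (homogeneous matrix [[1, 0, 2], [0, 1, -1], [0, 0, 1]]):
x' = -5 + 2 = -3
y' = -3 + -1 = -4
Result: (-3, -4)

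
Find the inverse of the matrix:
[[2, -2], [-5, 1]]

For [[a,b],[c,d]], inverse = (1/det)·[[d,-b],[-c,a]]
det = (2)(1) - (-2)(-5) = 2 - 10 = -8
Inverse = (1/-8)·[[1, 2], [5, 2]]
= [[-1/8, -1/4], [-5/8, -1/4]]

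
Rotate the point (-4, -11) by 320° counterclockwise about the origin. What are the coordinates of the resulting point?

Rotation matrix for 320°: [[cos 320°, -sin 320°], [sin 320°, cos 320°]] ≈ [[0.766044, 0.642788], [-0.642788, 0.766044]]
[[0.766044, 0.642788], [-0.642788, 0.766044]] × [-4, -11]ᵀ ≈ [-10.1348, -5.8553]ᵀ
Result: (-10.1348, -5.8553)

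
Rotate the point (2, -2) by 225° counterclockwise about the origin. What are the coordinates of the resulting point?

Rotation matrix for 225°: [[cos 225°, -sin 225°], [sin 225°, cos 225°]] ≈ [[-0.707107, 0.707107], [-0.707107, -0.707107]]
[[-0.707107, 0.707107], [-0.707107, -0.707107]] × [2, -2]ᵀ ≈ [-2.8284, 0]ᵀ
Result: (-2.8284, 0)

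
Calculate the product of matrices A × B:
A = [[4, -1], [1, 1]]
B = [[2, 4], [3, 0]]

Matrix multiplication:
C[0][0] = 4×2 + -1×3 = 5
C[0][1] = 4×4 + -1×0 = 16
C[1][0] = 1×2 + 1×3 = 5
C[1][1] = 1×4 + 1×0 = 4
Result: [[5, 16], [5, 4]]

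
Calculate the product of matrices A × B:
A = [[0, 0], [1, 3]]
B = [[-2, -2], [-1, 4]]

Matrix multiplication:
C[0][0] = 0×-2 + 0×-1 = 0
C[0][1] = 0×-2 + 0×4 = 0
C[1][0] = 1×-2 + 3×-1 = -5
C[1][1] = 1×-2 + 3×4 = 10
Result: [[0, 0], [-5, 10]]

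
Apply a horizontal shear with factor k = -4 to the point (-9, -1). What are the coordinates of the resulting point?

Shear matrix for horizontal shear with factor k = -4:
[[1, -4], [0, 1]]
Result: (-9, -1) → (-5, -1)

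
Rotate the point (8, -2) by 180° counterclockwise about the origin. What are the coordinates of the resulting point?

Rotation matrix for 180°: [[cos 180°, -sin 180°], [sin 180°, cos 180°]] = [[-1, 0], [0, -1]]
[[-1, 0], [0, -1]] × [8, -2]ᵀ = [-8, 2]ᵀ
Result: (-8, 2)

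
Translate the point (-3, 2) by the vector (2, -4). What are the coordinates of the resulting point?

Translation by (2, -4) (homogeneous matrix [[1, 0, 2], [0, 1, -4], [0, 0, 1]]):
x' = -3 + 2 = -1
y' = 2 + -4 = -2
Result: (-1, -2)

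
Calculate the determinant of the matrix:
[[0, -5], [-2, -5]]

For a 2×2 matrix [[a, b], [c, d]], det = ad - bc
det = (0)(-5) - (-5)(-2) = 0 - 10 = -10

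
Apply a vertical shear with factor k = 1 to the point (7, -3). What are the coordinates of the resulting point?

Shear matrix for vertical shear with factor k = 1:
[[1, 0], [1, 1]]
Result: (7, -3) → (7, 4)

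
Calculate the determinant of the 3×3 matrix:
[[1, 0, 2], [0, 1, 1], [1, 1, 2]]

Expansion along first row:
det = 1·det([[1,1],[1,2]]) - 0·det([[0,1],[1,2]]) + 2·det([[0,1],[1,1]])
    = 1·(1·2 - 1·1) - 0·(0·2 - 1·1) + 2·(0·1 - 1·1)
    = 1·1 - 0·-1 + 2·-1
    = 1 + 0 + -2 = -1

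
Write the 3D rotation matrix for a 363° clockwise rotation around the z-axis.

Rotation matrix for clockwise 363° around z-axis:
A clockwise rotation by 363° is a counterclockwise rotation by -363°.
cos(-363°) = 0.9986, sin(-363°) = -0.0523
Result: [[0.9986, 0.0523, 0], [-0.0523, 0.9986, 0], [0, 0, 1]]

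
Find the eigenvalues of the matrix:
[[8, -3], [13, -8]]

Characteristic equation: det(A - λI) = 0
λ² - (trace)λ + (det) = 0
trace = 8 + -8 = 0, det = (8)(-8) - (-3)(13) = -25
λ² - (0)λ + (-25) = 0
λ = (0 ± √((0)² - 4·(-25))) / 2 = (0 ± √100) / 2
Solving: λ = -5, 5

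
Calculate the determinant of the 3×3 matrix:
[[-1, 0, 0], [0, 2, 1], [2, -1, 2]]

Expansion along first row:
det = -1·det([[2,1],[-1,2]]) - 0·det([[0,1],[2,2]]) + 0·det([[0,2],[2,-1]])
    = -1·(2·2 - 1·-1) - 0·(0·2 - 1·2) + 0·(0·-1 - 2·2)
    = -1·5 - 0·-2 + 0·-4
    = -5 + 0 + 0 = -5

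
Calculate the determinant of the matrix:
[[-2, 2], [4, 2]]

For a 2×2 matrix [[a, b], [c, d]], det = ad - bc
det = (-2)(2) - (2)(4) = -4 - 8 = -12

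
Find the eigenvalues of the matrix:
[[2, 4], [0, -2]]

Characteristic equation: det(A - λI) = 0
λ² - (trace)λ + (det) = 0
trace = 2 + -2 = 0, det = (2)(-2) - (4)(0) = -4
λ² - (0)λ + (-4) = 0
λ = (0 ± √((0)² - 4·(-4))) / 2 = (0 ± √16) / 2
Solving: λ = -2, 2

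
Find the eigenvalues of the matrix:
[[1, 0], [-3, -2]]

Characteristic equation: det(A - λI) = 0
λ² - (trace)λ + (det) = 0
trace = 1 + -2 = -1, det = (1)(-2) - (0)(-3) = -2
λ² - (-1)λ + (-2) = 0
λ = (-1 ± √((-1)² - 4·(-2))) / 2 = (-1 ± √9) / 2
Solving: λ = -2, 1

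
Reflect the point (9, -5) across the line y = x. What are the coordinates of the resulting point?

Reflection across line y = x: (9, -5) → (-5, 9)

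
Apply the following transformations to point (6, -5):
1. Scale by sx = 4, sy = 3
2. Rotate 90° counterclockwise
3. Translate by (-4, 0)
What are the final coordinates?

Step 1: Scale → (24, -15)
Step 2: Rotate 90° → (15, 24)
Step 3: Translate → (11, 24)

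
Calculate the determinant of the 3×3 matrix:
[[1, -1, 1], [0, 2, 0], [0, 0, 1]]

Expansion along first row:
det = 1·det([[2,0],[0,1]]) - -1·det([[0,0],[0,1]]) + 1·det([[0,2],[0,0]])
    = 1·(2·1 - 0·0) - -1·(0·1 - 0·0) + 1·(0·0 - 2·0)
    = 1·2 - -1·0 + 1·0
    = 2 + 0 + 0 = 2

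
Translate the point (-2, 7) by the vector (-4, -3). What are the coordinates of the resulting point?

Translation by (-4, -3) (homogeneous matrix [[1, 0, -4], [0, 1, -3], [0, 0, 1]]):
x' = -2 + -4 = -6
y' = 7 + -3 = 4
Result: (-6, 4)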